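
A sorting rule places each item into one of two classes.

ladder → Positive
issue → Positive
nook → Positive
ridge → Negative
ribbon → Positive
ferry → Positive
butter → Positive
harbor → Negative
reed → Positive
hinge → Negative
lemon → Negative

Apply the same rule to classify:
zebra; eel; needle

'Positive' ⟺ has a double letter.
zebra → no doubled letter → Negative. eel → 'ee' doubled → Positive. needle → 'ee' doubled → Positive.

Negative, Positive, Positive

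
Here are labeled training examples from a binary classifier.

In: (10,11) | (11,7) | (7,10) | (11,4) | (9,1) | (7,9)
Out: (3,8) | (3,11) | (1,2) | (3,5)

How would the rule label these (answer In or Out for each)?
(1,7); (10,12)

Out, In

One predicate separates the groups cleanly: first ≥ 4.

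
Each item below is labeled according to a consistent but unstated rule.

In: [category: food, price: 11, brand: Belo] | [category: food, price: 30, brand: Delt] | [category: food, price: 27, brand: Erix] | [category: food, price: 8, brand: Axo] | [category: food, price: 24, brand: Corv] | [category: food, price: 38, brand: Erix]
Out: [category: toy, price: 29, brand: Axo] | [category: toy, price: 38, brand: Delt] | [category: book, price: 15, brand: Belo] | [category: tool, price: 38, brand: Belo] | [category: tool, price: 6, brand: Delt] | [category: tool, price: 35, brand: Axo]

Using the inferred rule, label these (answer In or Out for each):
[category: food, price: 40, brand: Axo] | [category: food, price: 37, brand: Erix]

Looking at the examples, the only property every 'In' case has and every 'Out' case lacks is: category is food.
[category: food, price: 40, brand: Axo]: category is food — passes, so In.
[category: food, price: 37, brand: Erix]: category is food — passes, so In.

In, In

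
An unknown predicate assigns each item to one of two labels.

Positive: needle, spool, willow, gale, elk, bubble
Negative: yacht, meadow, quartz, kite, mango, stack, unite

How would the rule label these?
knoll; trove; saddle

The rule appears to be: contains 'l'.

Positive, Negative, Positive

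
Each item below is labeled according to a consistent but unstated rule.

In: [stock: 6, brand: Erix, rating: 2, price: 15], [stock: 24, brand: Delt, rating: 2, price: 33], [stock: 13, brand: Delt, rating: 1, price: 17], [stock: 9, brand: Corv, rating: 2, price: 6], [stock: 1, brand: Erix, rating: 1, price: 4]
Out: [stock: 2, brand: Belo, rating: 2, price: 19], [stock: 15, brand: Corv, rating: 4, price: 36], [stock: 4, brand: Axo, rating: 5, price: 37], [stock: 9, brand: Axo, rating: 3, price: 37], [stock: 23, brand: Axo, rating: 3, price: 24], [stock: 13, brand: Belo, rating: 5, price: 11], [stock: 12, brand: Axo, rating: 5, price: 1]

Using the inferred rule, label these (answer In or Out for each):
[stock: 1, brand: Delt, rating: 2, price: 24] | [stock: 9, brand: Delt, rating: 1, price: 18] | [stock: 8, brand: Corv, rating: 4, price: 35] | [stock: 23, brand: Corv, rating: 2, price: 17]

'In' ⟺ stock ≠ 2 AND rating ≤ 2.
[stock: 1, brand: Delt, rating: 2, price: 24]: stock = 1, rating = 2 — passes, so In. [stock: 9, brand: Delt, rating: 1, price: 18]: stock = 9, rating = 1 — passes, so In. [stock: 8, brand: Corv, rating: 4, price: 35]: stock = 8, rating = 4 — fails this test, so Out. [stock: 23, brand: Corv, rating: 2, price: 17]: stock = 23, rating = 2 — passes, so In.

In, In, Out, In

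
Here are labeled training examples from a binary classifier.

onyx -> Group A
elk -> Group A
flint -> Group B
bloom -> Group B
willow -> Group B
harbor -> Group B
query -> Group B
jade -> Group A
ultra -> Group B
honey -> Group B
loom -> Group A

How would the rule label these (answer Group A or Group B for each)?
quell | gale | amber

All 'Group A' examples share one property — length ≤ 4 — and every 'Group B' example lacks it.

Group B, Group A, Group B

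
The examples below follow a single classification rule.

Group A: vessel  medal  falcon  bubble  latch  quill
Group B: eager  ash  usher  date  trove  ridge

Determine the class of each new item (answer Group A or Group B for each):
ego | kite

Every 'Group A' example satisfies: contains 'l'. None of the 'Group B' examples do.
ego: no 'l' — doesn't qualify, so Group B.
kite: no 'l' — doesn't qualify, so Group B.

Group B, Group B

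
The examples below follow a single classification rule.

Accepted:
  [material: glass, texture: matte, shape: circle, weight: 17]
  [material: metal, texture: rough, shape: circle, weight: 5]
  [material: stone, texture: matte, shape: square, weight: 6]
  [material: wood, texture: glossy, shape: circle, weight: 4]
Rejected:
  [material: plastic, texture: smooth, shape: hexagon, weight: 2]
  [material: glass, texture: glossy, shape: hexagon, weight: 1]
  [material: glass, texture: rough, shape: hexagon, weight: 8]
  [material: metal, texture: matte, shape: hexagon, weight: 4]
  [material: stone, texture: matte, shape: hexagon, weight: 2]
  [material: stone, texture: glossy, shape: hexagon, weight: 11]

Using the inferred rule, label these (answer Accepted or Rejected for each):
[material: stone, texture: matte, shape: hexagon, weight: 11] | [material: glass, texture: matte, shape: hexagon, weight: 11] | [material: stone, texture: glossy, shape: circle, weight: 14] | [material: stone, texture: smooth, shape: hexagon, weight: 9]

Rejected, Rejected, Accepted, Rejected

The common property of the 'Accepted' items is: shape is not hexagon. No 'Rejected' item has it.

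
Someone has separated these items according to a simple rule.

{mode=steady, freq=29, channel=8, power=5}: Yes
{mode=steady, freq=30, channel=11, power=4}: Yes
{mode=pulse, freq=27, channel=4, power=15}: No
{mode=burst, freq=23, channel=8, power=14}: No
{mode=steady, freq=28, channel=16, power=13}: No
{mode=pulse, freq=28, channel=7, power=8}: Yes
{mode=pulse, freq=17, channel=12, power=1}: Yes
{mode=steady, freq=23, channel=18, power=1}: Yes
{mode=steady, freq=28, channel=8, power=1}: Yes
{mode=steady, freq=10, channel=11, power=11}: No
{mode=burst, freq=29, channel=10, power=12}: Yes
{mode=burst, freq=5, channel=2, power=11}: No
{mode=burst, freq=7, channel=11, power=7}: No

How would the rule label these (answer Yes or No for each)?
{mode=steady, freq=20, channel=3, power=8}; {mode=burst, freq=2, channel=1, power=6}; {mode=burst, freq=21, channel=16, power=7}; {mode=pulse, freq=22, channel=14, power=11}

Yes, No, Yes, Yes

All 'Yes' examples share one property — power ≤ 12 AND freq ≥ 17 — and every 'No' example lacks it.
{mode=steady, freq=20, channel=3, power=8} → power = 8, freq = 20 → Yes. {mode=burst, freq=2, channel=1, power=6} → power = 6, freq = 2 → No. {mode=burst, freq=21, channel=16, power=7} → power = 7, freq = 21 → Yes. {mode=pulse, freq=22, channel=14, power=11} → power = 11, freq = 22 → Yes.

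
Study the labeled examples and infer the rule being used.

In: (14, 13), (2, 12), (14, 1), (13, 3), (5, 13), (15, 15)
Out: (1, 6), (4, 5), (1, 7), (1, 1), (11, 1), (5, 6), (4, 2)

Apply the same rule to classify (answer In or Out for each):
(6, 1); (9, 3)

The distinguishing property — sum ≥ 14 — holds for all the 'In' cases and none of the 'Out' cases.
(6, 1) → 6+1 = 7 → Out. (9, 3) → 9+3 = 12 → Out.

Out, Out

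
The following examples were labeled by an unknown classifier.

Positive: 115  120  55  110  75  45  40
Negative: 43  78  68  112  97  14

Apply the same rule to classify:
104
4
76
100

The common property of the 'Positive' items is: multiple of 5. No 'Negative' item has it.
Negative: 104, since 104 = 5·20 + 4.
Negative: 4, since 4 = 5·0 + 4.
Negative: 76, since 76 = 5·15 + 1.
Positive: 100, since 100 = 5·20.

Negative, Negative, Negative, Positive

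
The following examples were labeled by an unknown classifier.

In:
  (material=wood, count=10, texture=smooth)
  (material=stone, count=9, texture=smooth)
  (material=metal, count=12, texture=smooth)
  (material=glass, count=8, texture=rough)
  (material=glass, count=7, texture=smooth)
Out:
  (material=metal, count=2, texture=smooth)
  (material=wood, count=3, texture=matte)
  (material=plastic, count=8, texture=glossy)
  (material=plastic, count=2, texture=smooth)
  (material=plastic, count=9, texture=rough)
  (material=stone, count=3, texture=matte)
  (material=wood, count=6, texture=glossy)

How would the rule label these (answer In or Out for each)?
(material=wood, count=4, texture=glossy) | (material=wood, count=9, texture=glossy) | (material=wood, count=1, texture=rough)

'In' ⟺ material is not plastic AND count ≥ 7.
(material=wood, count=4, texture=glossy): material is wood, count = 4, fails the rule → Out. (material=wood, count=9, texture=glossy): material is wood, count = 9, checks out → In. (material=wood, count=1, texture=rough): material is wood, count = 1, fails the rule → Out.

Out, In, Out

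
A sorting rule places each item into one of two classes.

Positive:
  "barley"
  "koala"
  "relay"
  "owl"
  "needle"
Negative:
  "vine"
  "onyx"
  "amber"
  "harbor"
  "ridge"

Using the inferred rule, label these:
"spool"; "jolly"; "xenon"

Positive, Positive, Negative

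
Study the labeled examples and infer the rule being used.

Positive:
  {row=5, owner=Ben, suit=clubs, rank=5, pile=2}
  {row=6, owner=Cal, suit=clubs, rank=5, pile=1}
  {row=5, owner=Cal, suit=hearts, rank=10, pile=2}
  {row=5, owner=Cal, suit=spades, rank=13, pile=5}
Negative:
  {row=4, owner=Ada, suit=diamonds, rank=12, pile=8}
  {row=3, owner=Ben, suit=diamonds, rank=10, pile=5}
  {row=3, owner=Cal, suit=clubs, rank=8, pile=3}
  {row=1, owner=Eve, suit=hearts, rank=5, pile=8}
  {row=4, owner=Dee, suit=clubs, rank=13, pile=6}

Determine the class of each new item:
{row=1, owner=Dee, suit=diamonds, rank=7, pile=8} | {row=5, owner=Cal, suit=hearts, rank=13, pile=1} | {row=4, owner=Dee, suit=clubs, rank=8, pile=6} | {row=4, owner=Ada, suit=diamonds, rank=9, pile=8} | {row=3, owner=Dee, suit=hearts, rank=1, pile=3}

Negative, Positive, Negative, Negative, Negative

The simplest hypothesis consistent with all the labels is: row ≥ 5.
{row=1, owner=Dee, suit=diamonds, rank=7, pile=8}: row = 1 — lacks this property, so Negative. {row=5, owner=Cal, suit=hearts, rank=13, pile=1}: row = 5 — satisfies this, so Positive. {row=4, owner=Dee, suit=clubs, rank=8, pile=6}: row = 4 — lacks this property, so Negative. {row=4, owner=Ada, suit=diamonds, rank=9, pile=8}: row = 4 — lacks this property, so Negative. {row=3, owner=Dee, suit=hearts, rank=1, pile=3}: row = 3 — lacks this property, so Negative.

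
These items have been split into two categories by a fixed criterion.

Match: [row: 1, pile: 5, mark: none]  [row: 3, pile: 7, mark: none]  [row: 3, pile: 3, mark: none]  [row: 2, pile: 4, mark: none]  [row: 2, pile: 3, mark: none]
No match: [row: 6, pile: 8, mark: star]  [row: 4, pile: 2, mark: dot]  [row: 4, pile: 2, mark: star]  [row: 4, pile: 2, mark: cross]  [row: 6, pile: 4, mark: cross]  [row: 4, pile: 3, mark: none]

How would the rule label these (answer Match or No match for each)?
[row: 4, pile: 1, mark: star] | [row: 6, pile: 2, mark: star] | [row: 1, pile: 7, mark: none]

The common property of the 'Match' items is: row ≤ 3. No 'No match' item has it.
[row: 4, pile: 1, mark: star] — row = 4, hence No match. [row: 6, pile: 2, mark: star] — row = 6, hence No match. [row: 1, pile: 7, mark: none] — row = 1, hence Match.

No match, No match, Match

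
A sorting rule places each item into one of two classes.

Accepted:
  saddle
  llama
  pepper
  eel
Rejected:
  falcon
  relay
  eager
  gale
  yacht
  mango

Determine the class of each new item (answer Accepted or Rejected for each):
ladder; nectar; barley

Accepted, Rejected, Rejected

A rule that fits every label: has a double letter — true of each 'Accepted' example, false of each 'Rejected' one.
ladder: 'dd' doubled — fits, so Accepted.
nectar: no doubled letter — does not fit, so Rejected.
barley: no doubled letter — does not fit, so Rejected.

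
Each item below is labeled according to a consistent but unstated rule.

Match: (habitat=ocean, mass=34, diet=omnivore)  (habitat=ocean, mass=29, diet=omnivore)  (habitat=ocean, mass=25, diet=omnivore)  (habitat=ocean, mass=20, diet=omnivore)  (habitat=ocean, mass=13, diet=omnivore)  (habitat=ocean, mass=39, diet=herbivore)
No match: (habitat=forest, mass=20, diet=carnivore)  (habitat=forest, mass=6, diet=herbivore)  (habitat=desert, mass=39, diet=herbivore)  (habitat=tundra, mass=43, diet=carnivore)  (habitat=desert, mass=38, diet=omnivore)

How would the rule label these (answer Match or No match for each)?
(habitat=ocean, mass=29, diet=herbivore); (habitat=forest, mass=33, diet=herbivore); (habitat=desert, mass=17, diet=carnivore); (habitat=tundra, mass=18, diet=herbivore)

Match, No match, No match, No match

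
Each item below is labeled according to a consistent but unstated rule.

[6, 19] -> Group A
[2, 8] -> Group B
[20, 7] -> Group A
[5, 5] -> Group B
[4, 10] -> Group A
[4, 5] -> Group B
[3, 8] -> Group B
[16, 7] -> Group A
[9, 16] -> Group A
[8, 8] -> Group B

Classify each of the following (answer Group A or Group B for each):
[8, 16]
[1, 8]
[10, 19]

The common property of the 'Group A' items is: max ≥ 9. No 'Group B' item has it.

Group A, Group B, Group A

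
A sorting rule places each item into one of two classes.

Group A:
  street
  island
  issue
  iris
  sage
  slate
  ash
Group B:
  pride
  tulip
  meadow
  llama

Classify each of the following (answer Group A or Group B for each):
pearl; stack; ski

All 'Group A' examples share one property — contains 's' — and every 'Group B' example lacks it.

Group B, Group A, Group A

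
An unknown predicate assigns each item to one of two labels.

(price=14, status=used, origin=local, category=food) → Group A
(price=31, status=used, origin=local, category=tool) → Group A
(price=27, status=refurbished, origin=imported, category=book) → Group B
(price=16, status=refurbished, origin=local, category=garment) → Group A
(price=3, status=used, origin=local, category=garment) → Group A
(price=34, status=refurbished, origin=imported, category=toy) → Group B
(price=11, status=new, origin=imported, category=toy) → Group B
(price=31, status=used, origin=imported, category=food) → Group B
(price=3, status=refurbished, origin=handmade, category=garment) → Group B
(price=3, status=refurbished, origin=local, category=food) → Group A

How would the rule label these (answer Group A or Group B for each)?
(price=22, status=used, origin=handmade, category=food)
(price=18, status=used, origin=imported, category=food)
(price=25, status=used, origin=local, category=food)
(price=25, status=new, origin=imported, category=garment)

Group B, Group B, Group A, Group B

Comparing the two groups points to one rule — origin is local.
(price=22, status=used, origin=handmade, category=food) → origin is handmade → Group B. (price=18, status=used, origin=imported, category=food) → origin is imported → Group B. (price=25, status=used, origin=local, category=food) → origin is local → Group A. (price=25, status=new, origin=imported, category=garment) → origin is imported → Group B.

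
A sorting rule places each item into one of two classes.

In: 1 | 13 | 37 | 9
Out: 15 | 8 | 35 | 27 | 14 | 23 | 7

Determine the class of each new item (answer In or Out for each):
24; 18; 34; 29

Out, Out, Out, In

All 'In' examples share one property — ≡ 1 (mod 4) — and every 'Out' example lacks it.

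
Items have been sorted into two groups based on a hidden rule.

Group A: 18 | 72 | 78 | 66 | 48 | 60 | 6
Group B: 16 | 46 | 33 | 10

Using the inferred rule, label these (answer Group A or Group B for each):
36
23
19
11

Group A, Group B, Group B, Group B

Comparing the two groups points to one rule — multiple of 6.
36: 36 = 6·6 — meets the rule, so Group A.
23: 23 = 6·3 + 5 — doesn't match, so Group B.
19: 19 = 6·3 + 1 — doesn't match, so Group B.
11: 11 = 6·1 + 5 — doesn't match, so Group B.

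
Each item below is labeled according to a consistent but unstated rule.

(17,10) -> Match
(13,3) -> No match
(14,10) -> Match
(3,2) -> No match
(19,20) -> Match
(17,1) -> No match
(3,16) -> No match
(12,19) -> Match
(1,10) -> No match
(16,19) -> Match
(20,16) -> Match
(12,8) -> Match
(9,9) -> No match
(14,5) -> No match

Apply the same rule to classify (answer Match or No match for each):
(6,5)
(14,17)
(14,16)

No match, Match, Match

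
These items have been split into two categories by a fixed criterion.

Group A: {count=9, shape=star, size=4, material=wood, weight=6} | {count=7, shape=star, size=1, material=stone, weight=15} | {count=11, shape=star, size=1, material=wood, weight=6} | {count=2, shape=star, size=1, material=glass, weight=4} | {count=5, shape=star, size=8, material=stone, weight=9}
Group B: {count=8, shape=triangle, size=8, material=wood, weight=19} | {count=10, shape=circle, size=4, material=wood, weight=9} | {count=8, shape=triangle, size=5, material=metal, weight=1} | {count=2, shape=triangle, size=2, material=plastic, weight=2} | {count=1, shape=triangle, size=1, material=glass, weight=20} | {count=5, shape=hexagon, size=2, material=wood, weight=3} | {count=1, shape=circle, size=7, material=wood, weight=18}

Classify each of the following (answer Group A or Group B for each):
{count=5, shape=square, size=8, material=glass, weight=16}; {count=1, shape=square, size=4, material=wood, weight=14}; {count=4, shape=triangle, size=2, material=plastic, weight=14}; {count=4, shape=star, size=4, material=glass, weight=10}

One predicate separates the groups cleanly: shape is star.
{count=5, shape=square, size=8, material=glass, weight=16} — shape is square, hence Group B.
{count=1, shape=square, size=4, material=wood, weight=14} — shape is square, hence Group B.
{count=4, shape=triangle, size=2, material=plastic, weight=14} — shape is triangle, hence Group B.
{count=4, shape=star, size=4, material=glass, weight=10} — shape is star, hence Group A.

Group B, Group B, Group B, Group A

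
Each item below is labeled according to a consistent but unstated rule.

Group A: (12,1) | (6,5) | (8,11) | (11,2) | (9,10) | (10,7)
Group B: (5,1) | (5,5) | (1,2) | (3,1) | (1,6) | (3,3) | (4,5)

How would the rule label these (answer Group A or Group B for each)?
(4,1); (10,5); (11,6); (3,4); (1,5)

Group B, Group A, Group A, Group B, Group B

All 'Group A' examples share one property — sum ≥ 11 — and every 'Group B' example lacks it.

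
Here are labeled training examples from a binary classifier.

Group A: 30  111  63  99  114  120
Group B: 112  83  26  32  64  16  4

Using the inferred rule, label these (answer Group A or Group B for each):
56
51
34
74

Group B, Group A, Group B, Group B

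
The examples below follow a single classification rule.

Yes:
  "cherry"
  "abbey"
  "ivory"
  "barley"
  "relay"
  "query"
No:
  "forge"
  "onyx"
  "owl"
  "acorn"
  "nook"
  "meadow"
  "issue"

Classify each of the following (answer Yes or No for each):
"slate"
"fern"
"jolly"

No, No, Yes

A rule that fits every label: ends with 'y' — true of each 'Yes' example, false of each 'No' one.
"slate": ends with 'e', doesn't qualify → No.
"fern": ends with 'n', doesn't qualify → No.
"jolly": ends with 'y', satisfies this → Yes.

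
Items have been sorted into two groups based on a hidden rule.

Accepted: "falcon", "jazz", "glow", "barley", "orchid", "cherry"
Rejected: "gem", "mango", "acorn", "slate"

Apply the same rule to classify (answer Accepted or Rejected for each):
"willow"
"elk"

The distinguishing property — even length — holds for all the 'Accepted' cases and none of the 'Rejected' cases.

Accepted, Rejected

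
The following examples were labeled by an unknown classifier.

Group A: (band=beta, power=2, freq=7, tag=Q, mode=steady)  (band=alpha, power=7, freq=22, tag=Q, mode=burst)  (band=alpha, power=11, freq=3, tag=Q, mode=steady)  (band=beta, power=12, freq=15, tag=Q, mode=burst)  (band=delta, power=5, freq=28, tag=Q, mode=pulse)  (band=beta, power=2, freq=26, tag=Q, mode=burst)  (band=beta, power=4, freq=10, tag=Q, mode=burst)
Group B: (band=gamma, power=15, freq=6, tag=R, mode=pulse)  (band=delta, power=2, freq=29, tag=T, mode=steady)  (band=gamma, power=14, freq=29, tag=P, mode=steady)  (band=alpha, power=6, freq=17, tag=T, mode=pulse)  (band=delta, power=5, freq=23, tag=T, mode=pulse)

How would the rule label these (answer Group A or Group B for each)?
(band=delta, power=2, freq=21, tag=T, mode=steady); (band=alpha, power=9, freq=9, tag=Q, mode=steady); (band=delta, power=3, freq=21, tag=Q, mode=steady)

Group B, Group A, Group A

The distinguishing property — tag is Q — holds for all the 'Group A' cases and none of the 'Group B' cases.
(band=delta, power=2, freq=21, tag=T, mode=steady): tag is T — does not pass, so Group B. (band=alpha, power=9, freq=9, tag=Q, mode=steady): tag is Q — fits, so Group A. (band=delta, power=3, freq=21, tag=Q, mode=steady): tag is Q — fits, so Group A.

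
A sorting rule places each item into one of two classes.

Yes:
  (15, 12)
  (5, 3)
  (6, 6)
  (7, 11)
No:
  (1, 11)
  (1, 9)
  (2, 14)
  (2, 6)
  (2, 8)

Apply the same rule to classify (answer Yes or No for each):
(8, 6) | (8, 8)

Yes, Yes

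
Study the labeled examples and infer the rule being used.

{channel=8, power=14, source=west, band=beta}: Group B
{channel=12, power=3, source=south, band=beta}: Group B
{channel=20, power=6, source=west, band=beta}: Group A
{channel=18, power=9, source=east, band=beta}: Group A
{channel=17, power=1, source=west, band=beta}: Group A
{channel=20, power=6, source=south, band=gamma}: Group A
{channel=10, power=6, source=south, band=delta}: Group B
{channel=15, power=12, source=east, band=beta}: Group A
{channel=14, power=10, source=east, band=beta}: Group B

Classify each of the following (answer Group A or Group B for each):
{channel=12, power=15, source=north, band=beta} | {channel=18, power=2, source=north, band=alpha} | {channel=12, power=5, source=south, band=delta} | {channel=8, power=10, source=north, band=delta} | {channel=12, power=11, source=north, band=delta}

The classifier is using: channel ≥ 15.

Group B, Group A, Group B, Group B, Group B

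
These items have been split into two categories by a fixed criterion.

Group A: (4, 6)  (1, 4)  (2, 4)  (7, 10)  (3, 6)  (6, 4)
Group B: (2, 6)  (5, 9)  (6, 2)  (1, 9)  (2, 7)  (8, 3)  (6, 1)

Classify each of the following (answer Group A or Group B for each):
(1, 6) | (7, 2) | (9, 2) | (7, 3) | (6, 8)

Group B, Group B, Group B, Group B, Group A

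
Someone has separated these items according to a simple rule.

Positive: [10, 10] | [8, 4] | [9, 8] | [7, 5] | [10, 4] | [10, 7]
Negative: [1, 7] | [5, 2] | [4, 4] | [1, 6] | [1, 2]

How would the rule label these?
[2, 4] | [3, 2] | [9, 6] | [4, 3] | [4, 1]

Negative, Negative, Positive, Negative, Negative

All 'Positive' examples share one property — sum ≥ 12 — and every 'Negative' example lacks it.
[2, 4]: 2+4 = 6 — does not pass, so Negative.
[3, 2]: 3+2 = 5 — does not pass, so Negative.
[9, 6]: 9+6 = 15 — meets the rule, so Positive.
[4, 3]: 4+3 = 7 — does not pass, so Negative.
[4, 1]: 4+1 = 5 — does not pass, so Negative.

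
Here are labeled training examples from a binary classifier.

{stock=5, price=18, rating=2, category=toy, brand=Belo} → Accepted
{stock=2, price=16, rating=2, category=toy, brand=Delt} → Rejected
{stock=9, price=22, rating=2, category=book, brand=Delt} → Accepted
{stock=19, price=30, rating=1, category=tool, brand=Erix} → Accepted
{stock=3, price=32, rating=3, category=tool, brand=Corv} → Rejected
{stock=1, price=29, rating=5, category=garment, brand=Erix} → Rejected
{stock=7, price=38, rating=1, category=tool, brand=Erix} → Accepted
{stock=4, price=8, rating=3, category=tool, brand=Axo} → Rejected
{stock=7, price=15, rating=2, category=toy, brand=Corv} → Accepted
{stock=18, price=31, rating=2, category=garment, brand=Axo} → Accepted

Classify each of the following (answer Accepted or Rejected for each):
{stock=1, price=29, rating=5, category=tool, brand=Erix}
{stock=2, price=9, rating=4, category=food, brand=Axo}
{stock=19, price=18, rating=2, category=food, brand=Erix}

The distinguishing property — stock ≥ 5 — holds for all the 'Accepted' cases and none of the 'Rejected' cases.
Rejected: {stock=1, price=29, rating=5, category=tool, brand=Erix}, since stock = 1.
Rejected: {stock=2, price=9, rating=4, category=food, brand=Axo}, since stock = 2.
Accepted: {stock=19, price=18, rating=2, category=food, brand=Erix}, since stock = 19.

Rejected, Rejected, Accepted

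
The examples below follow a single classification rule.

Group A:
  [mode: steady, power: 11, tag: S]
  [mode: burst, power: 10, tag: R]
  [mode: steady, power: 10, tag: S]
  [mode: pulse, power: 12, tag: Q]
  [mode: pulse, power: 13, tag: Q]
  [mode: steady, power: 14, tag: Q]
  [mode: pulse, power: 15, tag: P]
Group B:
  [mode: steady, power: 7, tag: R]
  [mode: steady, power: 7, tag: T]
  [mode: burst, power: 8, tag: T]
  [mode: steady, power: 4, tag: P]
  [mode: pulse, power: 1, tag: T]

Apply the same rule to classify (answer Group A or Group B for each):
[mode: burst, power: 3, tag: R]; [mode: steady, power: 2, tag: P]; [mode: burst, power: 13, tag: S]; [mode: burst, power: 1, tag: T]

All 'Group A' examples share one property — power ≥ 10 — and every 'Group B' example lacks it.
[mode: burst, power: 3, tag: R]: power = 3 — does not pass, so Group B. [mode: steady, power: 2, tag: P]: power = 2 — does not pass, so Group B. [mode: burst, power: 13, tag: S]: power = 13 — checks out, so Group A. [mode: burst, power: 1, tag: T]: power = 1 — does not pass, so Group B.

Group B, Group B, Group A, Group B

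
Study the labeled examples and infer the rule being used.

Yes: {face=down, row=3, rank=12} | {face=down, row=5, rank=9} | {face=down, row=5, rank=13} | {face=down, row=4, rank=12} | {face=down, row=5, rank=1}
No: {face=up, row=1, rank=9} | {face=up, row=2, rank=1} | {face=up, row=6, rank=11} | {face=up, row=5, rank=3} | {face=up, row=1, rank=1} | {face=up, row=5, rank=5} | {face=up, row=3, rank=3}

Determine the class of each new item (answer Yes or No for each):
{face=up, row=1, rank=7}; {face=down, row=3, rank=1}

The distinguishing property — face is down — holds for all the 'Yes' cases and none of the 'No' cases.

No, Yes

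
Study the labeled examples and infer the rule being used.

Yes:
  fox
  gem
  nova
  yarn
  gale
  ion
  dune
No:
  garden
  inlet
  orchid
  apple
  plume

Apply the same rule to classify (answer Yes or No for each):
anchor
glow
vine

The common property of the 'Yes' items is: length ≤ 4. No 'No' item has it.

No, Yes, Yes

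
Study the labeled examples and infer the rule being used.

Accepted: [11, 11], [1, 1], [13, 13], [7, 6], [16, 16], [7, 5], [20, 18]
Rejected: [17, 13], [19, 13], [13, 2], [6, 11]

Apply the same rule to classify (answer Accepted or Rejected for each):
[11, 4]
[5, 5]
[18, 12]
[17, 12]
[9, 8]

Rejected, Accepted, Rejected, Rejected, Accepted

The simplest hypothesis consistent with all the labels is: |first − second| ≤ 2.
[11, 4]: Rejected (|11−4| = 7).
[5, 5]: Accepted (|5−5| = 0).
[18, 12]: Rejected (|18−12| = 6).
[17, 12]: Rejected (|17−12| = 5).
[9, 8]: Accepted (|9−8| = 1).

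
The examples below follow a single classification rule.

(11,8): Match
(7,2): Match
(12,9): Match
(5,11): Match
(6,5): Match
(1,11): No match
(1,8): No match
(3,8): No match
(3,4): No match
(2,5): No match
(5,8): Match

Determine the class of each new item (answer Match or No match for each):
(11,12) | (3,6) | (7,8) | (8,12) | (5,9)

Match, No match, Match, Match, Match

One predicate separates the groups cleanly: first ≥ 4.
(11,12) — first 11, hence Match. (3,6) — first 3, hence No match. (7,8) — first 7, hence Match. (8,12) — first 8, hence Match. (5,9) — first 5, hence Match.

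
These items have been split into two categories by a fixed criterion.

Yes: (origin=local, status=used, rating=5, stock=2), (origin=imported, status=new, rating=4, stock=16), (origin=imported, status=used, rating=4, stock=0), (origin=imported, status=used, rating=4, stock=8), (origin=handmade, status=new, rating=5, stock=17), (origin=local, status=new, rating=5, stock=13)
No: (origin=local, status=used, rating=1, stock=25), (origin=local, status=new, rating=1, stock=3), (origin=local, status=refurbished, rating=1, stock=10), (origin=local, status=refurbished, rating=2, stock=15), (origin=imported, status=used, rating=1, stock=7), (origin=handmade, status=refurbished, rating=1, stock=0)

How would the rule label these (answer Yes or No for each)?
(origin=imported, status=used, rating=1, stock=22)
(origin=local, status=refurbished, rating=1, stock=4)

No, No

All 'Yes' examples share one property — rating ≥ 4 — and every 'No' example lacks it.
No: (origin=imported, status=used, rating=1, stock=22), since rating = 1. No: (origin=local, status=refurbished, rating=1, stock=4), since rating = 1.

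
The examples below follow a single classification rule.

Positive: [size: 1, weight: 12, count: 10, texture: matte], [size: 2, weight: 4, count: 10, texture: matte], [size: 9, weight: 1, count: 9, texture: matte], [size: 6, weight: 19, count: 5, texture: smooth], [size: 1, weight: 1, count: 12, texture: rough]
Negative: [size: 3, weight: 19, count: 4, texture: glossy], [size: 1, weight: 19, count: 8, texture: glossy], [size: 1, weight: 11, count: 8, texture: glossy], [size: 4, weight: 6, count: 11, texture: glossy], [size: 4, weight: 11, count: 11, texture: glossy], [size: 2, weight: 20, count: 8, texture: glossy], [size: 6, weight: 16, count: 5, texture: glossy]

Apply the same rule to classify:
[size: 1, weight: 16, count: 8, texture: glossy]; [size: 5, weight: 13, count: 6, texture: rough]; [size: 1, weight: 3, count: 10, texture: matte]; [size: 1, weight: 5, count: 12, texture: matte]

Every 'Positive' example satisfies: texture is not glossy. None of the 'Negative' examples do.
[size: 1, weight: 16, count: 8, texture: glossy]: texture is glossy — fails the rule, so Negative.
[size: 5, weight: 13, count: 6, texture: rough]: texture is rough — fits, so Positive.
[size: 1, weight: 3, count: 10, texture: matte]: texture is matte — fits, so Positive.
[size: 1, weight: 5, count: 12, texture: matte]: texture is matte — fits, so Positive.

Negative, Positive, Positive, Positive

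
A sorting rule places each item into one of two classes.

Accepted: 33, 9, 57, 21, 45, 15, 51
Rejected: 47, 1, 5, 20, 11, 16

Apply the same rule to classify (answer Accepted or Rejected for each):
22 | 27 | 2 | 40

The pattern is that an item is 'Accepted' exactly when: multiple of 3.
Rejected: 22, since 22 = 3·7 + 1. Accepted: 27, since 27 = 3·9. Rejected: 2, since 2 = 3·0 + 2. Rejected: 40, since 40 = 3·13 + 1.

Rejected, Accepted, Rejected, Rejected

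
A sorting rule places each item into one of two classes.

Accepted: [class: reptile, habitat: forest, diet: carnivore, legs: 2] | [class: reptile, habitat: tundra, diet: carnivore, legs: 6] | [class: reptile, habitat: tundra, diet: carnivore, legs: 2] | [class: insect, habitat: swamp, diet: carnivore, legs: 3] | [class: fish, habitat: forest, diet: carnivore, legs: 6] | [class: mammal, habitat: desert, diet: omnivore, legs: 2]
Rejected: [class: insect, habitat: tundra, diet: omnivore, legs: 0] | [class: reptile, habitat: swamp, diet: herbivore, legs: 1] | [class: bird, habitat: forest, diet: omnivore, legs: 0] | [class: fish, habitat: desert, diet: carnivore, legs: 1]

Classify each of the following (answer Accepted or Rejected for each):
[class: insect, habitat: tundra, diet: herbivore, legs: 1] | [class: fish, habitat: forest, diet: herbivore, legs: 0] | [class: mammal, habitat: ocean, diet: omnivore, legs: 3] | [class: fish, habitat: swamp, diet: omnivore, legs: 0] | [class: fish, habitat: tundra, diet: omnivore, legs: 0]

Rejected, Rejected, Accepted, Rejected, Rejected

The rule appears to be: legs ≥ 2.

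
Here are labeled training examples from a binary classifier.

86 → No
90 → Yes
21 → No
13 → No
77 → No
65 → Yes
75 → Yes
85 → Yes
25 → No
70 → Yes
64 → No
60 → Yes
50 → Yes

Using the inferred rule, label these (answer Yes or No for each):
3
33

The pattern is that an item is 'Yes' exactly when: multiple of 5 AND at least 50.
3 — 3 = 5·0 + 3, 3 < 50, hence No.
33 — 33 = 5·6 + 3, 33 < 50, hence No.

No, No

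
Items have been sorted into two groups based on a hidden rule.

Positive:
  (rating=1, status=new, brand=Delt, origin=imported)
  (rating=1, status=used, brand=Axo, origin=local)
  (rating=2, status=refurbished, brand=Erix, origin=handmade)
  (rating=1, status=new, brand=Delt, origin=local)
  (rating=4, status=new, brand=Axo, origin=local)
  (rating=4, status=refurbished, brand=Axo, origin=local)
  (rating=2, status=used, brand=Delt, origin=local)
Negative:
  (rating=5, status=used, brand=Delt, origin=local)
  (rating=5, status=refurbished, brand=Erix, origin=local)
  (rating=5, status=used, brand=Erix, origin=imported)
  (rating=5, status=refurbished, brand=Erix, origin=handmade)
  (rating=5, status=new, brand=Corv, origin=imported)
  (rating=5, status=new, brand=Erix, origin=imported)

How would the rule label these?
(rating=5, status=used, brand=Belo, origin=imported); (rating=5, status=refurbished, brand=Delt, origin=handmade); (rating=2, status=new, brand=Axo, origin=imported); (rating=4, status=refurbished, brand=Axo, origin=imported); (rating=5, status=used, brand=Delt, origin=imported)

The simplest hypothesis consistent with all the labels is: rating ≤ 4.
(rating=5, status=used, brand=Belo, origin=imported): rating = 5, doesn't qualify → Negative.
(rating=5, status=refurbished, brand=Delt, origin=handmade): rating = 5, doesn't qualify → Negative.
(rating=2, status=new, brand=Axo, origin=imported): rating = 2, matches → Positive.
(rating=4, status=refurbished, brand=Axo, origin=imported): rating = 4, matches → Positive.
(rating=5, status=used, brand=Delt, origin=imported): rating = 5, doesn't qualify → Negative.

Negative, Negative, Positive, Positive, Negative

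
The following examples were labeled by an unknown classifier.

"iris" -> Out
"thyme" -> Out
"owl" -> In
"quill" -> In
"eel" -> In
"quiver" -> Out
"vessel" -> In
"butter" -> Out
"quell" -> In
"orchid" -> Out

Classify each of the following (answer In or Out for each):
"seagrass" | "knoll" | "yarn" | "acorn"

Out, In, Out, Out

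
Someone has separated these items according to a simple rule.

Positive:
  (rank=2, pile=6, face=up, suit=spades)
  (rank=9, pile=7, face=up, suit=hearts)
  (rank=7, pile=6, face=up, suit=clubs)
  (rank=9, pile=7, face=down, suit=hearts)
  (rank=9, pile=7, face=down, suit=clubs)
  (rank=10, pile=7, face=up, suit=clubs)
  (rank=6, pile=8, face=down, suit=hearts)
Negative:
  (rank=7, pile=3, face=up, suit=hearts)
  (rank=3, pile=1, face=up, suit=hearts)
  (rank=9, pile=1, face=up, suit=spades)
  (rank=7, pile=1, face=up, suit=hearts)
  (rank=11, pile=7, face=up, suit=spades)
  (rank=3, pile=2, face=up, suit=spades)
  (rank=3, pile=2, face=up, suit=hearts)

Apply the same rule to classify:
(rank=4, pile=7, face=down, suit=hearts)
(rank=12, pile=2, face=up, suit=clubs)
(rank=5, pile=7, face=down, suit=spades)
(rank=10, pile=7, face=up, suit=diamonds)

One predicate separates the groups cleanly: rank ≤ 10 AND pile ≥ 6.
(rank=4, pile=7, face=down, suit=hearts) → rank = 4, pile = 7 → Positive.
(rank=12, pile=2, face=up, suit=clubs) → rank = 12, pile = 2 → Negative.
(rank=5, pile=7, face=down, suit=spades) → rank = 5, pile = 7 → Positive.
(rank=10, pile=7, face=up, suit=diamonds) → rank = 10, pile = 7 → Positive.

Positive, Negative, Positive, Positive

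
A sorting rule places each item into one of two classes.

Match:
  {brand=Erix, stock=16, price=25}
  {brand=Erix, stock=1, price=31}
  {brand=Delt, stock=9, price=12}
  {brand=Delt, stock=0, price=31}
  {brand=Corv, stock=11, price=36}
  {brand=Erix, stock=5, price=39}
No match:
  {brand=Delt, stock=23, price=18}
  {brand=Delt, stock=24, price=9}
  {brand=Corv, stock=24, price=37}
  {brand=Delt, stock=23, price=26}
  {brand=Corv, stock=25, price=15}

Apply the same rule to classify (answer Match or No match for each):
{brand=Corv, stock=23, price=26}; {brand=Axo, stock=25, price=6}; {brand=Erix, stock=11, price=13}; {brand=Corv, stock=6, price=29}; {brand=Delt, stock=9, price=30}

No match, No match, Match, Match, Match

The simplest hypothesis consistent with all the labels is: stock ≤ 16.
No match: {brand=Corv, stock=23, price=26}, since stock = 23.
No match: {brand=Axo, stock=25, price=6}, since stock = 25.
Match: {brand=Erix, stock=11, price=13}, since stock = 11.
Match: {brand=Corv, stock=6, price=29}, since stock = 6.
Match: {brand=Delt, stock=9, price=30}, since stock = 9.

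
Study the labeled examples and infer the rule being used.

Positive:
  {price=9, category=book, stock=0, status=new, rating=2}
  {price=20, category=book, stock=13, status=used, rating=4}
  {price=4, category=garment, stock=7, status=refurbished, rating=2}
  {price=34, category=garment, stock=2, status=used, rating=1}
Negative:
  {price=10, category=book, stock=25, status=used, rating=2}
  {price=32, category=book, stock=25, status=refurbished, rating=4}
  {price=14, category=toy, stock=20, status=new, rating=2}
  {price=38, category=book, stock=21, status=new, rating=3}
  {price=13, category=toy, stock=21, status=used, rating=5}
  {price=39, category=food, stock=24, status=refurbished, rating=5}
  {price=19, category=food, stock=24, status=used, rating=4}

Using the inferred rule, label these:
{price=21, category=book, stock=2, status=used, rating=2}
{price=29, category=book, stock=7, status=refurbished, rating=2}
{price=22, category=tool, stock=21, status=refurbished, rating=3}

The simplest hypothesis consistent with all the labels is: stock ≤ 13.
{price=21, category=book, stock=2, status=used, rating=2}: stock = 2 — qualifies, so Positive. {price=29, category=book, stock=7, status=refurbished, rating=2}: stock = 7 — qualifies, so Positive. {price=22, category=tool, stock=21, status=refurbished, rating=3}: stock = 21 — fails this test, so Negative.

Positive, Positive, Negative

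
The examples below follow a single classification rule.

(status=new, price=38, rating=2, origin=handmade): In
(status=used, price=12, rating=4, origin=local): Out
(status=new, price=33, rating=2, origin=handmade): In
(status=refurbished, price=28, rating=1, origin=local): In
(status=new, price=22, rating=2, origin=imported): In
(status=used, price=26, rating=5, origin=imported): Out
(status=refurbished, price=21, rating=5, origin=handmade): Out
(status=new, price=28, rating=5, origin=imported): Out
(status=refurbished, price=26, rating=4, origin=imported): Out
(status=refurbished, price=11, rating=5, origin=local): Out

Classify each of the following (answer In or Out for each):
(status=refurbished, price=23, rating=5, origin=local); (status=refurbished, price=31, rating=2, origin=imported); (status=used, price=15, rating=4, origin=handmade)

Out, In, Out

The pattern is that an item is 'In' exactly when: rating ≤ 2.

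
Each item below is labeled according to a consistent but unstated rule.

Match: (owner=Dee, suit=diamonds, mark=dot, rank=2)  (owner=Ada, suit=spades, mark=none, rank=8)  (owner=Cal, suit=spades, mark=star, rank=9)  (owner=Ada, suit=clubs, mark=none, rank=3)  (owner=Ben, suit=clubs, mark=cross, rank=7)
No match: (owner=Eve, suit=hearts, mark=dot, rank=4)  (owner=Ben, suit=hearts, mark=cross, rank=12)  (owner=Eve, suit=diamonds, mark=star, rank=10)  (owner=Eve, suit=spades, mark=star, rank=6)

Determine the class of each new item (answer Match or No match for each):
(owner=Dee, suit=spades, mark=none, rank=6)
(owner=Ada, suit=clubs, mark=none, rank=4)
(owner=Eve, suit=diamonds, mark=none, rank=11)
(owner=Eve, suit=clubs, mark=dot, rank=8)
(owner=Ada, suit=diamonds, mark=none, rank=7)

The classifier is using: owner is not Eve AND rank ≤ 9.
(owner=Dee, suit=spades, mark=none, rank=6): owner is Dee, rank = 6 — has this property, so Match.
(owner=Ada, suit=clubs, mark=none, rank=4): owner is Ada, rank = 4 — has this property, so Match.
(owner=Eve, suit=diamonds, mark=none, rank=11): owner is Eve, rank = 11 — does not pass, so No match.
(owner=Eve, suit=clubs, mark=dot, rank=8): owner is Eve, rank = 8 — does not pass, so No match.
(owner=Ada, suit=diamonds, mark=none, rank=7): owner is Ada, rank = 7 — has this property, so Match.

Match, Match, No match, No match, Match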